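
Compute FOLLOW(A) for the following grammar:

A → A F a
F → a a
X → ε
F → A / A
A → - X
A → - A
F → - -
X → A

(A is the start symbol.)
A is the start symbol, so $ ∈ FOLLOW(A).
In A → A F a: A is followed by F a, add FIRST(F a) \ {ε} = { '-', 'a' }
In F → A / A: A is followed by '/' A, add FIRST('/' A) \ {ε} = { '/' }
In F → A / A: A is at the end, add FOLLOW(F)
In A → - A: A is at the end; this adds FOLLOW(A) to itself — nothing new
In X → A: A is at the end, add FOLLOW(X)

The FOLLOW sets referred to above (computed the same way, to a fixed point):
  FOLLOW(F) = { 'a' }
  FOLLOW(X) = { $, '-', '/', 'a' }

Taking the union: FOLLOW(A) = { $, '-', '/', 'a' }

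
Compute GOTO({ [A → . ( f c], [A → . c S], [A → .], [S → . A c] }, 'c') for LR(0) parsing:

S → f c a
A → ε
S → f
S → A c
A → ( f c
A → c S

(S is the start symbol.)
GOTO(I, 'c') = CLOSURE({ [A → αX.β] : [A → α.Xβ] ∈ I, X = 'c' })

Items with dot before 'c', with the dot advanced:
  [A → . c S] → [A → c . S]
Closure of the advanced items:
  [A → c . S] has the dot before S: add [S → . f c a], [S → . f], [S → . A c]
  [S → . A c] has the dot before A: add [A → .], [A → . ( f c], [A → . c S]

GOTO = { [A → . ( f c], [A → . c S], [A → .], [A → c . S], [S → . A c], [S → . f c a], [S → . f] }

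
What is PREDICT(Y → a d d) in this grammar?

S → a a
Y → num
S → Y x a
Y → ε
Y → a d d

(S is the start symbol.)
PREDICT(Y → a d d) = (FIRST(RHS) \ {ε}) ∪ (FOLLOW(Y) if ε ∈ FIRST(RHS), i.e. RHS ⇒* ε)
FIRST(a d d) = { 'a' }
ε ∉ FIRST(a d d), so FOLLOW(Y) is not added.
PREDICT(Y → a d d) = { 'a' }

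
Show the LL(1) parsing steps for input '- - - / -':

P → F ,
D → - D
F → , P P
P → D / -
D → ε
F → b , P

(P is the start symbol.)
LL(1) parsing maintains a stack (initially the start symbol over $) and the input. At each step: if the stack top is a terminal, match it against the current input token; if it is a non-terminal N, replace it with the RHS of M[N, lookahead] (the unique production whose predict set contains the lookahead).

Stack is shown with the top on the left.

Stack      Input        Action
------------------------------
P $        - - - / - $  output P → D / -
D / - $    - - - / - $  output D → - D
- D / - $  - - - / - $  match '-'
D / - $    - - / - $    output D → - D
- D / - $  - - / - $    match '-'
D / - $    - / - $      output D → - D
- D / - $  - / - $      match '-'
D / - $    / - $        output D → ε
/ - $      / - $        match '/'
- $        - $          match '-'
$          $            accept

The string is accepted.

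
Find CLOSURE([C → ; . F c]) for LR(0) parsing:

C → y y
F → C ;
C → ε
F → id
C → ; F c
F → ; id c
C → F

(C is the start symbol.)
{ [C → . ; F c], [C → . F], [C → . y y], [C → .], [C → ; . F c], [F → . ; id c], [F → . C ;], [F → . id] }

Start with: [C → ; . F c]
  [C → ; . F c] has the dot before F: add [F → . C ;], [F → . id], [F → . ; id c]
  [F → . C ;] has the dot before C: add [C → . y y], [C → .], [C → . ; F c], [C → . F]
No further items can be added.

CLOSURE = { [C → . ; F c], [C → . F], [C → . y y], [C → .], [C → ; . F c], [F → . ; id c], [F → . C ;], [F → . id] }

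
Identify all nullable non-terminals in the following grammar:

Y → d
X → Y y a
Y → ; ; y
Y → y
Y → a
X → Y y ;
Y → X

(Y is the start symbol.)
A non-terminal is nullable if it can derive ε (the empty string): either it has an ε-production, or it has a production whose right-hand side consists entirely of nullable non-terminals.

There are no ε-productions, so no non-terminal can derive ε.
No non-terminals are nullable.

Answer: None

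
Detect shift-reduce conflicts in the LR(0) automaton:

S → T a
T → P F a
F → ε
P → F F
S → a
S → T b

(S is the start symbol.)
Yes — I0: [F → .] vs [S → . a]

A shift-reduce conflict occurs when an LR(0) state has both:
  - a complete (reduce) item [A → α .] (dot at the end), and
  - a shift item [B → β . c γ] (dot before a terminal).

Augment with S' → S and build the canonical LR(0) collection (I0 = CLOSURE({[S' → . S]}), then GOTO on every symbol after a dot until no new states appear). It has 11 states:
  I0: { [F → .], [P → . F F], [S → . T a], [S → . T b], [S → . a], [S' → . S], [T → . P F a] }  — shift, reduce
  I1: { [F → .], [P → F . F] }  — reduce
  I2: { [F → .], [T → P . F a] }  — reduce
  I3: { [S' → S .] }  — accept
  I4: { [S → T . a], [S → T . b] }  — shift
  I5: { [S → a .] }  — reduce
  I6: { [S → T a .] }  — reduce
  I7: { [S → T b .] }  — reduce
  I8: { [T → P F . a] }  — shift
  I9: { [T → P F a .] }  — reduce
  I10: { [P → F F .] }  — reduce

I0 contains reduce item [F → .] and shift item [S → . a] — shift-reduce conflict.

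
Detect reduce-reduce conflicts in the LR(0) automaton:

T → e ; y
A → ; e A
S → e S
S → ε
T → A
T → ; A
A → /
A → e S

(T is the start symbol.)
A reduce-reduce conflict occurs when an LR(0) state has two complete items [A → α .] and [B → β .] — both call for a reduction, and with no lookahead the parser cannot choose between them.

Augment with T' → T and build the canonical LR(0) collection (I0 = CLOSURE({[T' → . T]}), then GOTO on every symbol after a dot until no new states appear). It has 19 states:
  I0: { [A → . /], [A → . ; e A], [A → . e S], [T → . ; A], [T → . A], [T → . e ; y], [T' → . T] }  — shift
  I1: { [A → / .] }  — reduce
  I2: { [A → . /], [A → . ; e A], [A → . e S], [A → ; . e A], [T → ; . A] }  — shift
  I3: { [T → A .] }  — reduce
  I4: { [T' → T .] }  — accept
  I5: { [A → e . S], [S → . e S], [S → .], [T → e . ; y] }  — shift, reduce
  I6: { [T → e ; . y] }  — shift
  I7: { [A → e S .] }  — reduce
  I8: { [S → . e S], [S → .], [S → e . S] }  — shift, reduce
  I9: { [S → e S .] }  — reduce
  I10: { [T → e ; y .] }  — reduce
  I11: { [A → ; . e A] }  — shift
  I12: { [T → ; A .] }  — reduce
  I13: { [A → . /], [A → . ; e A], [A → . e S], [A → ; e . A], [A → e . S], [S → . e S], [S → .] }  — shift, reduce
  I14: { [A → ; e A .] }  — reduce
  I15: { [A → e . S], [S → . e S], [S → .], [S → e . S] }  — shift, reduce
  I16: { [A → e S .], [S → e S .] }  — 2 reduces
  I17: { [A → . /], [A → . ; e A], [A → . e S], [A → ; e . A] }  — shift
  I18: { [A → e . S], [S → . e S], [S → .] }  — shift, reduce

I16 contains complete items [A → e S .], [S → e S .] — reduce-reduce conflict.

Answer: Yes — I16: [A → e S .] vs [S → e S .]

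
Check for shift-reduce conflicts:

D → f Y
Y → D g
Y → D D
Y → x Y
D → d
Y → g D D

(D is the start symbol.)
No shift-reduce conflicts

A shift-reduce conflict occurs when an LR(0) state has both:
  - a complete (reduce) item [A → α .] (dot at the end), and
  - a shift item [B → β . c γ] (dot before a terminal).

Augment with D' → D and build the canonical LR(0) collection (I0 = CLOSURE({[D' → . D]}), then GOTO on every symbol after a dot until no new states appear). It has 13 states:
  I0: { [D → . d], [D → . f Y], [D' → . D] }  — shift
  I1: { [D' → D .] }  — accept
  I2: { [D → d .] }  — reduce
  I3: { [D → . d], [D → . f Y], [D → f . Y], [Y → . D D], [Y → . D g], [Y → . g D D], [Y → . x Y] }  — shift
  I4: { [D → . d], [D → . f Y], [Y → D . D], [Y → D . g] }  — shift
  I5: { [D → f Y .] }  — reduce
  I6: { [D → . d], [D → . f Y], [Y → g . D D] }  — shift
  I7: { [D → . d], [D → . f Y], [Y → . D D], [Y → . D g], [Y → . g D D], [Y → . x Y], [Y → x . Y] }  — shift
  I8: { [Y → x Y .] }  — reduce
  I9: { [D → . d], [D → . f Y], [Y → g D . D] }  — shift
  I10: { [Y → g D D .] }  — reduce
  I11: { [Y → D D .] }  — reduce
  I12: { [Y → D g .] }  — reduce

No state contains both a complete item and a shift item.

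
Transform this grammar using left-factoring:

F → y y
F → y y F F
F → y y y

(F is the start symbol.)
F → y y F'
F' → ε
F' → F F
F' → y

Left-factoring transforms A → αβ₁ | αβ₂ into A → αA' and A' → β₁ | β₂
(α is the longest common prefix among the alternatives). Repeat until
no nonterminal has two alternatives with a common prefix.

Round 1: F has alternatives sharing prefix 'y y'. Introduce F': F → y y F'
  Add: F' → ε
  Add: F' → F F
  Add: F' → y

No remaining common prefixes — done.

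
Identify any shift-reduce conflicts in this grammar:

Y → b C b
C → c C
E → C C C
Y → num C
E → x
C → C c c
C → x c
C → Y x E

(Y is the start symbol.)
Yes — I4: [Y → num C .] vs [C → C . c c]; I9: [C → c C .] vs [C → C . c c]; I15: [E → x .] vs [C → x . c]; I18: [C → C c c .] vs [C → . c C]; I19: [E → C C C .] vs [C → C . c c]

A shift-reduce conflict occurs when an LR(0) state has both:
  - a complete (reduce) item [A → α .] (dot at the end), and
  - a shift item [B → β . c γ] (dot before a terminal).

Augment with Y' → Y and build the canonical LR(0) collection (I0 = CLOSURE({[Y' → . Y]}), then GOTO on every symbol after a dot until no new states appear). It has 22 states:
  I0: { [Y → . b C b], [Y → . num C], [Y' → . Y] }  — shift
  I1: { [Y' → Y .] }  — accept
  I2: { [C → . C c c], [C → . Y x E], [C → . c C], [C → . x c], [Y → . b C b], [Y → . num C], [Y → b . C b] }  — shift
  I3: { [C → . C c c], [C → . Y x E], [C → . c C], [C → . x c], [Y → . b C b], [Y → . num C], [Y → num . C] }  — shift
  I4: { [C → C . c c], [Y → num C .] }  — shift, reduce
  I5: { [C → Y . x E] }  — shift
  I6: { [C → . C c c], [C → . Y x E], [C → . c C], [C → . x c], [C → c . C], [Y → . b C b], [Y → . num C] }  — shift
  I7: { [C → x . c] }  — shift
  I8: { [C → x c .] }  — reduce
  I9: { [C → C . c c], [C → c C .] }  — shift, reduce
  I10: { [C → C c . c] }  — shift
  I11: { [C → C c c .] }  — reduce
  I12: { [C → . C c c], [C → . Y x E], [C → . c C], [C → . x c], [C → Y x . E], [E → . C C C], [E → . x], [Y → . b C b], [Y → . num C] }  — shift
  I13: { [C → . C c c], [C → . Y x E], [C → . c C], [C → . x c], [C → C . c c], [E → C . C C], [Y → . b C b], [Y → . num C] }  — shift
  I14: { [C → Y x E .] }  — reduce
  I15: { [C → x . c], [E → x .] }  — shift, reduce
  I16: { [C → . C c c], [C → . Y x E], [C → . c C], [C → . x c], [C → C . c c], [E → C C . C], [Y → . b C b], [Y → . num C] }  — shift
  I17: { [C → . C c c], [C → . Y x E], [C → . c C], [C → . x c], [C → C c . c], [C → c . C], [Y → . b C b], [Y → . num C] }  — shift
  I18: { [C → . C c c], [C → . Y x E], [C → . c C], [C → . x c], [C → C c c .], [C → c . C], [Y → . b C b], [Y → . num C] }  — shift, reduce
  I19: { [C → C . c c], [E → C C C .] }  — shift, reduce
  I20: { [C → C . c c], [Y → b C . b] }  — shift
  I21: { [Y → b C b .] }  — reduce

I4 contains reduce item [Y → num C .] and shift item [C → C . c c] — shift-reduce conflict.
I9 contains reduce item [C → c C .] and shift item [C → C . c c] — shift-reduce conflict.
I15 contains reduce item [E → x .] and shift item [C → x . c] — shift-reduce conflict.
I18 contains reduce item [C → C c c .] and shift items [C → . c C], [C → . x c], [Y → . b C b], [Y → . num C] — shift-reduce conflict.
I19 contains reduce item [E → C C C .] and shift item [C → C . c c] — shift-reduce conflict.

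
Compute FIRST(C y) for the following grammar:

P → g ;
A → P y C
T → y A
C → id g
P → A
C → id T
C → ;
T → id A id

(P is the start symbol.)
{ ';', 'id' }

FIRST sets of the non-terminals involved (from the grammar, by fixed-point iteration):
  FIRST(C) = { ';', 'id' }

To compute FIRST(C y), process the symbols left to right:
Symbol C is a non-terminal. Add FIRST(C) \ {ε} = { ';', 'id' }
C is not nullable (ε ∉ FIRST(C)), so stop here.
FIRST(C y) = { ';', 'id' }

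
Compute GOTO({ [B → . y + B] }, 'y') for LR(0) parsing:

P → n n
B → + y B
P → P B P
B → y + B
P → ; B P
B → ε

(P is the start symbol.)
GOTO(I, 'y') = CLOSURE({ [A → αX.β] : [A → α.Xβ] ∈ I, X = 'y' })

Items with dot before 'y', with the dot advanced:
  [B → . y + B] → [B → y . + B]
Closure adds nothing (no advanced item has the dot before a non-terminal).

GOTO = { [B → y . + B] }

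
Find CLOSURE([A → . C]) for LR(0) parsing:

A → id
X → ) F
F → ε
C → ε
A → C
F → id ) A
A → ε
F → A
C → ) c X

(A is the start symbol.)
{ [A → . C], [C → . ) c X], [C → .] }

Start with: [A → . C]
  [A → . C] has the dot before C: add [C → .], [C → . ) c X]
No further items can be added.

CLOSURE = { [A → . C], [C → . ) c X], [C → .] }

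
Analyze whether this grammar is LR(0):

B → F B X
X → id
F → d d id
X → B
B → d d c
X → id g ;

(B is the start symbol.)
A grammar is LR(0) if no state in the canonical LR(0) collection has:
  - both a shift item (dot before a terminal) and a complete item (shift-reduce conflict), or
  - two or more complete items (reduce-reduce conflict; the accept item [B' → B .] counts as a complete item here).

Augment with B' → B and build the canonical LR(0) collection (I0 = CLOSURE({[B' → . B]}), then GOTO on every symbol after a dot until no new states appear). It has 13 states:
  I0: { [B → . F B X], [B → . d d c], [B' → . B], [F → . d d id] }  — shift
  I1: { [B' → B .] }  — accept
  I2: { [B → . F B X], [B → . d d c], [B → F . B X], [F → . d d id] }  — shift
  I3: { [B → d . d c], [F → d . d id] }  — shift
  I4: { [B → d d . c], [F → d d . id] }  — shift
  I5: { [B → d d c .] }  — reduce
  I6: { [F → d d id .] }  — reduce
  I7: { [B → . F B X], [B → . d d c], [B → F B . X], [F → . d d id], [X → . B], [X → . id g ;], [X → . id] }  — shift
  I8: { [X → B .] }  — reduce
  I9: { [B → F B X .] }  — reduce
  I10: { [X → id . g ;], [X → id .] }  — shift, reduce
  I11: { [X → id g . ;] }  — shift
  I12: { [X → id g ; .] }  — reduce

Conflict in state I10:
  Shift-reduce conflict between [X → id .] and [X → id . g ;]
So the grammar is NOT LR(0).

Answer: No. Shift-reduce conflict between [X → id .] and [X → id . g ;]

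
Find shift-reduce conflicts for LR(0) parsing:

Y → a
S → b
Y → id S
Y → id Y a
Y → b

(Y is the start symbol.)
No shift-reduce conflicts

Augment with Y' → Y and build the canonical LR(0) collection (I0 = CLOSURE({[Y' → . Y]}), then GOTO on every symbol after a dot until no new states appear). It has 9 states:
  I0: { [Y → . a], [Y → . b], [Y → . id S], [Y → . id Y a], [Y' → . Y] }  — shift
  I1: { [Y' → Y .] }  — accept
  I2: { [Y → a .] }  — reduce
  I3: { [Y → b .] }  — reduce
  I4: { [S → . b], [Y → . a], [Y → . b], [Y → . id S], [Y → . id Y a], [Y → id . S], [Y → id . Y a] }  — shift
  I5: { [Y → id S .] }  — reduce
  I6: { [Y → id Y . a] }  — shift
  I7: { [S → b .], [Y → b .] }  — 2 reduces
  I8: { [Y → id Y a .] }  — reduce

No state contains both a complete item and a shift item.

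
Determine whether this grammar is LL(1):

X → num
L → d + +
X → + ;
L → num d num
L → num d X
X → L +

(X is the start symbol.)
A grammar is LL(1) if for each non-terminal N with multiple productions, the predict sets of those productions are pairwise disjoint, where PREDICT(N → α) = (FIRST(α) \ {ε}) ∪ (FOLLOW(N) if α ⇒* ε).

Relevant sets:
  FIRST(L) = { 'd', 'num' }

For X:
  PREDICT(X → num) = { 'num' }
  PREDICT(X → '+' ';') = { '+' }
  PREDICT(X → L '+') = { 'd', 'num' }
For L:
  PREDICT(L → d '+' '+') = { 'd' }
  PREDICT(L → num d num) = { 'num' }
  PREDICT(L → num d X) = { 'num' }

Conflict found: Predict set conflict for X: { 'num' }
The grammar is NOT LL(1).

Answer: No. Predict set conflict for X: { 'num' }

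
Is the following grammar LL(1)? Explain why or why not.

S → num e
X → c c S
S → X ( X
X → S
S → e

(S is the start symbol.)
Relevant sets:
  FIRST(X) = { 'c', 'e', 'num' }
  FIRST(S) = { 'c', 'e', 'num' }

For S:
  PREDICT(S → num e) = { 'num' }
  PREDICT(S → X '(' X) = { 'c', 'e', 'num' }
  PREDICT(S → e) = { 'e' }
For X:
  PREDICT(X → c c S) = { 'c' }
  PREDICT(X → S) = { 'c', 'e', 'num' }

Conflict found: Predict set conflict for S: { 'num' }
The grammar is NOT LL(1).

Answer: No. Predict set conflict for S: { 'num' }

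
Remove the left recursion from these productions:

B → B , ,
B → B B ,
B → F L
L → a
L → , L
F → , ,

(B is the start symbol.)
B is directly left-recursive. The standard transformation for
  A → A α₁ | ... | A α_m | β₁ | ... | β_n
is
  A  → β₁ A' | ... | β_n A'
  A' → α₁ A' | ... | α_m A' | ε

B → F L becomes B → F L B'
B → B , , becomes B' → , , B'
B → B B , becomes B' → B , B'
Add B' → ε

Productions for other non-terminals are unchanged:
  L → a
  L → , L
  F → , ,

Resulting grammar:
B → F L B'
B' → , , B'
B' → B , B'
B' → ε
L → a
L → , L
F → , ,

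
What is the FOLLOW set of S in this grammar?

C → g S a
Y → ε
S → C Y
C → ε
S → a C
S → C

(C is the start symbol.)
To compute FOLLOW(S), find every occurrence of S on a right-hand side N → α S β: add FIRST(β) \ {ε}, and if β is empty or nullable also add FOLLOW(N). Iterate to a fixed point.

In C → g S a: S is followed by a, add FIRST(a) \ {ε} = { 'a' }

Taking the union: FOLLOW(S) = { 'a' }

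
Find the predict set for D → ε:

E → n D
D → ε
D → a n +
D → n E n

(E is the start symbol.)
PREDICT(D → ε) = (FIRST(RHS) \ {ε}) ∪ (FOLLOW(D) if ε ∈ FIRST(RHS), i.e. RHS ⇒* ε)
The right-hand side is ε (FIRST(ε) = { ε }), so the predict set is FOLLOW(D) = { $, 'n' }
PREDICT(D → ε) = { $, 'n' }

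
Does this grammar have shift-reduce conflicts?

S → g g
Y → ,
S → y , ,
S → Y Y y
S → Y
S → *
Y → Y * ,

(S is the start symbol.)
A shift-reduce conflict occurs when an LR(0) state has both:
  - a complete (reduce) item [A → α .] (dot at the end), and
  - a shift item [B → β . c γ] (dot before a terminal).

Augment with S' → S and build the canonical LR(0) collection (I0 = CLOSURE({[S' → . S]}), then GOTO on every symbol after a dot until no new states appear). It has 14 states:
  I0: { [S → . *], [S → . Y Y y], [S → . Y], [S → . g g], [S → . y , ,], [S' → . S], [Y → . ,], [Y → . Y * ,] }  — shift
  I1: { [S → * .] }  — reduce
  I2: { [Y → , .] }  — reduce
  I3: { [S' → S .] }  — accept
  I4: { [S → Y . Y y], [S → Y .], [Y → . ,], [Y → . Y * ,], [Y → Y . * ,] }  — shift, reduce
  I5: { [S → g . g] }  — shift
  I6: { [S → y . , ,] }  — shift
  I7: { [S → y , . ,] }  — shift
  I8: { [S → y , , .] }  — reduce
  I9: { [S → g g .] }  — reduce
  I10: { [Y → Y * . ,] }  — shift
  I11: { [S → Y Y . y], [Y → Y . * ,] }  — shift
  I12: { [S → Y Y y .] }  — reduce
  I13: { [Y → Y * , .] }  — reduce

I4 contains reduce item [S → Y .] and shift items [Y → . ,], [Y → Y . * ,] — shift-reduce conflict.

Answer: Yes — I4: [S → Y .] vs [Y → . ,]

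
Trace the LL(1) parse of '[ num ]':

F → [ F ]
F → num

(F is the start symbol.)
LL(1) parsing maintains a stack (initially the start symbol over $) and the input. At each step: if the stack top is a terminal, match it against the current input token; if it is a non-terminal N, replace it with the RHS of M[N, lookahead] (the unique production whose predict set contains the lookahead).

Stack is shown with the top on the left.

Stack    Input      Action
--------------------------
F $      [ num ] $  output F → [ F ]
[ F ] $  [ num ] $  match '['
F ] $    num ] $    output F → num
num ] $  num ] $    match 'num'
] $      ] $        match ']'
$        $          accept

The string is accepted.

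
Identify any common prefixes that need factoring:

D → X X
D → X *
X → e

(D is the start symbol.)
Left-factoring is needed when two productions for the same non-terminal
share a common prefix on the right-hand side.

Productions for D:
  D → X X
  D → X *

Found common prefix 'X' in productions for D

Answer: Yes, D has productions with common prefix 'X'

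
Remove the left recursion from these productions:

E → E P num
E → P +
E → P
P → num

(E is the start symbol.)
E is directly left-recursive. The standard transformation for
  A → A α₁ | ... | A α_m | β₁ | ... | β_n
is
  A  → β₁ A' | ... | β_n A'
  A' → α₁ A' | ... | α_m A' | ε

E → P + becomes E → P + E'
E → P becomes E → P E'
E → E P num becomes E' → P num E'
Add E' → ε

Productions for other non-terminals are unchanged:
  P → num

Resulting grammar:
E → P + E'
E → P E'
E' → P num E'
E' → ε
P → num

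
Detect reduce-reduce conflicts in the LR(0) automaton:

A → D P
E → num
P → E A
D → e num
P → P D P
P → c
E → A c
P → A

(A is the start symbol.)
No reduce-reduce conflicts

A reduce-reduce conflict occurs when an LR(0) state has two complete items [A → α .] and [B → β .] — both call for a reduction, and with no lookahead the parser cannot choose between them.

Augment with A' → A and build the canonical LR(0) collection (I0 = CLOSURE({[A' → . A]}), then GOTO on every symbol after a dot until no new states appear). It has 14 states:
  I0: { [A → . D P], [A' → . A], [D → . e num] }  — shift
  I1: { [A' → A .] }  — accept
  I2: { [A → . D P], [A → D . P], [D → . e num], [E → . A c], [E → . num], [P → . A], [P → . E A], [P → . P D P], [P → . c] }  — shift
  I3: { [D → e . num] }  — shift
  I4: { [D → e num .] }  — reduce
  I5: { [E → A . c], [P → A .] }  — shift, reduce
  I6: { [A → . D P], [D → . e num], [P → E . A] }  — shift
  I7: { [A → D P .], [D → . e num], [P → P . D P] }  — shift, reduce
  I8: { [P → c .] }  — reduce
  I9: { [E → num .] }  — reduce
  I10: { [A → . D P], [D → . e num], [E → . A c], [E → . num], [P → . A], [P → . E A], [P → . P D P], [P → . c], [P → P D . P] }  — shift
  I11: { [D → . e num], [P → P . D P], [P → P D P .] }  — shift, reduce
  I12: { [P → E A .] }  — reduce
  I13: { [E → A c .] }  — reduce

No state contains more than one complete item.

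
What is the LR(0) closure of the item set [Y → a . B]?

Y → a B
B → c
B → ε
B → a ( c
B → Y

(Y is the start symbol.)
{ [B → . Y], [B → . a ( c], [B → . c], [B → .], [Y → . a B], [Y → a . B] }

To compute CLOSURE, for each item [A → α.Bβ] where B is a non-terminal, add [B → .γ] for all productions B → γ; repeat for the newly added items until nothing changes.

Start with: [Y → a . B]
  [Y → a . B] has the dot before B: add [B → . c], [B → .], [B → . a ( c], [B → . Y]
  [B → . Y] has the dot before Y: add [Y → . a B]
No further items can be added.

CLOSURE = { [B → . Y], [B → . a ( c], [B → . c], [B → .], [Y → . a B], [Y → a . B] }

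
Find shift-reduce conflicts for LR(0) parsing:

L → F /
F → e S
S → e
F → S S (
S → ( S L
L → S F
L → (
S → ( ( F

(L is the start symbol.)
Augment with L' → L and build the canonical LR(0) collection (I0 = CLOSURE({[L' → . L]}), then GOTO on every symbol after a dot until no new states appear). It has 21 states:
  I0: { [F → . S S (], [F → . e S], [L → . (], [L → . F /], [L → . S F], [L' → . L], [S → . ( ( F], [S → . ( S L], [S → . e] }  — shift
  I1: { [L → ( .], [S → ( . ( F], [S → ( . S L], [S → . ( ( F], [S → . ( S L], [S → . e] }  — shift, reduce
  I2: { [L → F . /] }  — shift
  I3: { [L' → L .] }  — accept
  I4: { [F → . S S (], [F → . e S], [F → S . S (], [L → S . F], [S → . ( ( F], [S → . ( S L], [S → . e] }  — shift
  I5: { [F → e . S], [S → . ( ( F], [S → . ( S L], [S → . e], [S → e .] }  — shift, reduce
  I6: { [S → ( . ( F], [S → ( . S L], [S → . ( ( F], [S → . ( S L], [S → . e] }  — shift
  I7: { [F → e S .] }  — reduce
  I8: { [S → e .] }  — reduce
  I9: { [F → . S S (], [F → . e S], [S → ( ( . F], [S → ( . ( F], [S → ( . S L], [S → . ( ( F], [S → . ( S L], [S → . e] }  — shift
  I10: { [F → . S S (], [F → . e S], [L → . (], [L → . F /], [L → . S F], [S → ( S . L], [S → . ( ( F], [S → . ( S L], [S → . e] }  — shift
  I11: { [S → ( S L .] }  — reduce
  I12: { [S → ( ( F .] }  — reduce
  I13: { [F → . S S (], [F → . e S], [F → S . S (], [L → . (], [L → . F /], [L → . S F], [S → ( S . L], [S → . ( ( F], [S → . ( S L], [S → . e] }  — shift
  I14: { [F → . S S (], [F → . e S], [F → S . S (], [F → S S . (], [L → S . F], [S → . ( ( F], [S → . ( S L], [S → . e] }  — shift
  I15: { [F → S S ( .], [S → ( . ( F], [S → ( . S L], [S → . ( ( F], [S → . ( S L], [S → . e] }  — shift, reduce
  I16: { [L → S F .] }  — reduce
  I17: { [F → S . S (], [F → S S . (], [S → . ( ( F], [S → . ( S L], [S → . e] }  — shift
  I18: { [F → S S . (] }  — shift
  I19: { [F → S S ( .] }  — reduce
  I20: { [L → F / .] }  — reduce

I1 contains reduce item [L → ( .] and shift items [S → . ( ( F], [S → ( . ( F], [S → . ( S L], [S → . e] — shift-reduce conflict.
I5 contains reduce item [S → e .] and shift items [S → . ( ( F], [S → . ( S L], [S → . e] — shift-reduce conflict.
I15 contains reduce item [F → S S ( .] and shift items [S → . ( ( F], [S → ( . ( F], [S → . ( S L], [S → . e] — shift-reduce conflict.

Answer: Yes — I1: [L → ( .] vs [S → . ( ( F]; I5: [S → e .] vs [S → . ( ( F]; I15: [F → S S ( .] vs [S → . ( ( F]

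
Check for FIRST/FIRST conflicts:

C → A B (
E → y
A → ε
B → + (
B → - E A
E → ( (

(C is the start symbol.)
Productions for E:
  E → y: FIRST = { 'y' }
  E → ( (: FIRST = { '(' }
Productions for B:
  B → + (: FIRST = { '+' }
  B → - E A: FIRST = { '-' }
C, A have only one production, so no FIRST/FIRST conflict is possible there.

All alternatives of each non-terminal have pairwise disjoint FIRST sets.

Answer: No FIRST/FIRST conflicts.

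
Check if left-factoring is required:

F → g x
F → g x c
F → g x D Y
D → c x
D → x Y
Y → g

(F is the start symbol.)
Yes, F has productions with common prefix 'g x'

Left-factoring is needed when two productions for the same non-terminal
share a common prefix on the right-hand side.

Productions for F:
  F → g x
  F → g x c
  F → g x D Y
Productions for D:
  D → c x
  D → x Y

Found common prefix 'g x' in productions for F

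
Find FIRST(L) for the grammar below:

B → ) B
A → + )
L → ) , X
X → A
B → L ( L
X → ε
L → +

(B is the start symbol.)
{ ')', '+' }

From L → ) , X:
  - ')' is a terminal: add ')' and stop
From L → +:
  - '+' is a terminal: add '+' and stop

Collecting: FIRST(L) = { ')', '+' }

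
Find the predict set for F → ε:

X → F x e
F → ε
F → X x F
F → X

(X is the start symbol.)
PREDICT(F → ε) = (FIRST(RHS) \ {ε}) ∪ (FOLLOW(F) if ε ∈ FIRST(RHS), i.e. RHS ⇒* ε)
The right-hand side is ε (FIRST(ε) = { ε }), so the predict set is FOLLOW(F) = { 'x' }
PREDICT(F → ε) = { 'x' }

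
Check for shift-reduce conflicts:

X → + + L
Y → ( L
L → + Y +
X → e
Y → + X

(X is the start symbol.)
No shift-reduce conflicts

A shift-reduce conflict occurs when an LR(0) state has both:
  - a complete (reduce) item [A → α .] (dot at the end), and
  - a shift item [B → β . c γ] (dot before a terminal).

Augment with X' → X and build the canonical LR(0) collection (I0 = CLOSURE({[X' → . X]}), then GOTO on every symbol after a dot until no new states appear). It has 13 states:
  I0: { [X → . + + L], [X → . e], [X' → . X] }  — shift
  I1: { [X → + . + L] }  — shift
  I2: { [X' → X .] }  — accept
  I3: { [X → e .] }  — reduce
  I4: { [L → . + Y +], [X → + + . L] }  — shift
  I5: { [L → + . Y +], [Y → . ( L], [Y → . + X] }  — shift
  I6: { [X → + + L .] }  — reduce
  I7: { [L → . + Y +], [Y → ( . L] }  — shift
  I8: { [X → . + + L], [X → . e], [Y → + . X] }  — shift
  I9: { [L → + Y . +] }  — shift
  I10: { [L → + Y + .] }  — reduce
  I11: { [Y → + X .] }  — reduce
  I12: { [Y → ( L .] }  — reduce

No state contains both a complete item and a shift item.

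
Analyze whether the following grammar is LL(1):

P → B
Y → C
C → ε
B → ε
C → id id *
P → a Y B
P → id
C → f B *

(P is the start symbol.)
Yes, the grammar is LL(1).

Relevant sets:
  FIRST(B) = { ε }
  FOLLOW(P) = { $ }
  FOLLOW(C) = { $ }

For P:
  PREDICT(P → B) = { $ }
  PREDICT(P → a Y B) = { 'a' }
  PREDICT(P → id) = { 'id' }
For C:
  PREDICT(C → ε) = { $ }
  PREDICT(C → id id '*') = { 'id' }
  PREDICT(C → f B '*') = { 'f' }
Y, B have a single production, so nothing to check there.

All predict sets are disjoint. The grammar IS LL(1).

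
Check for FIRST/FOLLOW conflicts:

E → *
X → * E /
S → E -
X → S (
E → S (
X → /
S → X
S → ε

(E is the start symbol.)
Yes. S → E '-' with FOLLOW(S) on { '(' }; S → X with FOLLOW(S) on { '(' }

A FIRST/FOLLOW conflict occurs when a non-terminal N has a nullable alternative N → β (β ⇒* ε) and another alternative N → α with FIRST(α) ∩ FOLLOW(N) ≠ ∅: on such a lookahead the parser cannot decide between expanding α and letting N vanish via β.

Nullable non-terminals: S.
FIRST sets used below: FIRST(E) = { '(', '*', '/' }, FIRST(X) = { '(', '*', '/' }

S: nullable alternative(s) S → ε; FOLLOW(S) = { '(' }
  S → E -: FIRST \ {ε} = { '(', '*', '/' } — overlaps FOLLOW(S) on { '(' }: CONFLICT
  S → X: FIRST \ {ε} = { '(', '*', '/' } — overlaps FOLLOW(S) on { '(' }: CONFLICT
  S → ε: FIRST \ {ε} = { } — this is the only nullable alternative, skip

E, X have no nullable alternative, so no FIRST/FOLLOW check is needed there.

So the grammar has 2 FIRST/FOLLOW conflicts (marked CONFLICT above).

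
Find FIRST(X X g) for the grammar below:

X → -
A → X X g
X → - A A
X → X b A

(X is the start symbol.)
FIRST sets of the non-terminals involved (from the grammar, by fixed-point iteration):
  FIRST(X) = { '-' }

To compute FIRST(X X g), process the symbols left to right:
Symbol X is a non-terminal. Add FIRST(X) \ {ε} = { '-' }
X is not nullable (ε ∉ FIRST(X)), so stop here.
FIRST(X X g) = { '-' }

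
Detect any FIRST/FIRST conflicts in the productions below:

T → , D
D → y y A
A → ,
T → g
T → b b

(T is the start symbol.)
A FIRST/FIRST conflict occurs when two productions N → α and N → β for the same non-terminal have FIRST(α) ∩ FIRST(β) ≠ ∅ (with ε ∈ FIRST of a nullable right-hand side, so two nullable alternatives also conflict).

Productions for T:
  T → , D: FIRST = { ',' }
  T → g: FIRST = { 'g' }
  T → b b: FIRST = { 'b' }
D, A have only one production, so no FIRST/FIRST conflict is possible there.

All alternatives of each non-terminal have pairwise disjoint FIRST sets.

Answer: No FIRST/FIRST conflicts.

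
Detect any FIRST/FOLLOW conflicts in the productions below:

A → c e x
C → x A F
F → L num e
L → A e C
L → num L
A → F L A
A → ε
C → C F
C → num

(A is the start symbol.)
Yes. A → c e x with FOLLOW(A) on { 'c' }; A → F L A with FOLLOW(A) on { 'c', 'e', 'num' }

A FIRST/FOLLOW conflict occurs when a non-terminal N has a nullable alternative N → β (β ⇒* ε) and another alternative N → α with FIRST(α) ∩ FOLLOW(N) ≠ ∅: on such a lookahead the parser cannot decide between expanding α and letting N vanish via β.

Nullable non-terminals: A.
FIRST sets used below: FIRST(F) = { 'c', 'e', 'num' }

A: nullable alternative(s) A → ε; FOLLOW(A) = { $, 'c', 'e', 'num' }
  A → c e x: FIRST \ {ε} = { 'c' } — overlaps FOLLOW(A) on { 'c' }: CONFLICT
  A → F L A: FIRST \ {ε} = { 'c', 'e', 'num' } — overlaps FOLLOW(A) on { 'c', 'e', 'num' }: CONFLICT
  A → ε: FIRST \ {ε} = { } — this is the only nullable alternative, skip

C, F, L have no nullable alternative, so no FIRST/FOLLOW check is needed there.

So the grammar has 2 FIRST/FOLLOW conflicts (marked CONFLICT above).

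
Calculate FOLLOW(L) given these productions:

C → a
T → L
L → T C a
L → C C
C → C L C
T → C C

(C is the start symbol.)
{ 'a' }

In T → L: L is at the end, add FOLLOW(T)
In C → C L C: L is followed by C, add FIRST(C) \ {ε} = { 'a' }

The FOLLOW sets referred to above (computed the same way, to a fixed point):
  FOLLOW(T) = { 'a' }

Taking the union: FOLLOW(L) = { 'a' }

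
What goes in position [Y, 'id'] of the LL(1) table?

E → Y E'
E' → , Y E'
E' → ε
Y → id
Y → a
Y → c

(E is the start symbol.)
To find M[Y, 'id'], we find productions for Y where 'id' is in the predict set (PREDICT(N → α) = (FIRST(α) \ {ε}) ∪ (FOLLOW(N) if α ⇒* ε)).

Y → id: PREDICT = { 'id' }
  'id' is in predict set, so this production goes in M[Y, 'id']
Y → a: PREDICT = { 'a' }
Y → c: PREDICT = { 'c' }

M[Y, 'id'] = Y → id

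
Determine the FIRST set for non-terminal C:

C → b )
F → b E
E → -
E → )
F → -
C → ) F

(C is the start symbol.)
From C → b ):
  - b is a terminal: add 'b' and stop
From C → ) F:
  - ')' is a terminal: add ')' and stop

Collecting: FIRST(C) = { ')', 'b' }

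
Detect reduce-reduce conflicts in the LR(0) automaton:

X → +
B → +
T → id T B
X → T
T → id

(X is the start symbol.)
A reduce-reduce conflict occurs when an LR(0) state has two complete items [A → α .] and [B → β .] — both call for a reduction, and with no lookahead the parser cannot choose between them.

Augment with X' → X and build the canonical LR(0) collection (I0 = CLOSURE({[X' → . X]}), then GOTO on every symbol after a dot until no new states appear). It has 8 states:
  I0: { [T → . id T B], [T → . id], [X → . +], [X → . T], [X' → . X] }  — shift
  I1: { [X → + .] }  — reduce
  I2: { [X → T .] }  — reduce
  I3: { [X' → X .] }  — accept
  I4: { [T → . id T B], [T → . id], [T → id . T B], [T → id .] }  — shift, reduce
  I5: { [B → . +], [T → id T . B] }  — shift
  I6: { [B → + .] }  — reduce
  I7: { [T → id T B .] }  — reduce

No state contains more than one complete item.

Answer: No reduce-reduce conflicts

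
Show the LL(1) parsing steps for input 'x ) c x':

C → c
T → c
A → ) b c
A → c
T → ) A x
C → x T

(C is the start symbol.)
Stack is shown with the top on the left.

Stack    Input      Action
--------------------------
C $      x ) c x $  output C → x T
x T $    x ) c x $  match 'x'
T $      ) c x $    output T → ) A x
) A x $  ) c x $    match ')'
A x $    c x $      output A → c
c x $    c x $      match 'c'
x $      x $        match 'x'
$        $          accept

The string is accepted.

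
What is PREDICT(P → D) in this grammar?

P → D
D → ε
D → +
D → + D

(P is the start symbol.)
{ $, '+' }

PREDICT(P → D) = (FIRST(RHS) \ {ε}) ∪ (FOLLOW(P) if ε ∈ FIRST(RHS), i.e. RHS ⇒* ε)
FIRST(D) = { '+', ε }
FIRST(D) = { '+', ε }
ε ∈ FIRST(D) (the right-hand side is nullable), so add FOLLOW(P) = { $ }
PREDICT(P → D) = { $, '+' }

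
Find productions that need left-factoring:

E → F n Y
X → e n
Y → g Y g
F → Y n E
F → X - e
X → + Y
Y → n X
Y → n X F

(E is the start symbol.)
Left-factoring is needed when two productions for the same non-terminal
share a common prefix on the right-hand side.

Productions for X:
  X → e n
  X → + Y
Productions for Y:
  Y → g Y g
  Y → n X
  Y → n X F
Productions for F:
  F → Y n E
  F → X - e

Found common prefix 'n X' in productions for Y

Answer: Yes, Y has productions with common prefix 'n X'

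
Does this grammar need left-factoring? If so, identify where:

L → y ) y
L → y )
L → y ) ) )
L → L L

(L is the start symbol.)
Yes, L has productions with common prefix 'y )'

Left-factoring is needed when two productions for the same non-terminal
share a common prefix on the right-hand side.

Productions for L:
  L → y ) y
  L → y )
  L → y ) ) )
  L → L L

Found common prefix 'y )' in productions for L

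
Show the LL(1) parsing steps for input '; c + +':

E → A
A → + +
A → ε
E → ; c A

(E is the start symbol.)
LL(1) parsing maintains a stack (initially the start symbol over $) and the input. At each step: if the stack top is a terminal, match it against the current input token; if it is a non-terminal N, replace it with the RHS of M[N, lookahead] (the unique production whose predict set contains the lookahead).

Stack is shown with the top on the left.

Stack    Input      Action
--------------------------
E $      ; c + + $  output E → ; c A
; c A $  ; c + + $  match ';'
c A $    c + + $    match 'c'
A $      + + $      output A → + +
+ + $    + + $      match '+'
+ $      + $        match '+'
$        $          accept

The string is accepted.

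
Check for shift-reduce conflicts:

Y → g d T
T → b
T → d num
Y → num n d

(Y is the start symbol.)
Augment with Y' → Y and build the canonical LR(0) collection (I0 = CLOSURE({[Y' → . Y]}), then GOTO on every symbol after a dot until no new states appear). It has 11 states:
  I0: { [Y → . g d T], [Y → . num n d], [Y' → . Y] }  — shift
  I1: { [Y' → Y .] }  — accept
  I2: { [Y → g . d T] }  — shift
  I3: { [Y → num . n d] }  — shift
  I4: { [Y → num n . d] }  — shift
  I5: { [Y → num n d .] }  — reduce
  I6: { [T → . b], [T → . d num], [Y → g d . T] }  — shift
  I7: { [Y → g d T .] }  — reduce
  I8: { [T → b .] }  — reduce
  I9: { [T → d . num] }  — shift
  I10: { [T → d num .] }  — reduce

No state contains both a complete item and a shift item.

Answer: No shift-reduce conflicts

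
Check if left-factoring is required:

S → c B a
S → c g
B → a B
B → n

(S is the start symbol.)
Left-factoring is needed when two productions for the same non-terminal
share a common prefix on the right-hand side.

Productions for S:
  S → c B a
  S → c g
Productions for B:
  B → a B
  B → n

Found common prefix 'c' in productions for S

Answer: Yes, S has productions with common prefix 'c'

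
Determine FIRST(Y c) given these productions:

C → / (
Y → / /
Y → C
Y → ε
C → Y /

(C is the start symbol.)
FIRST sets of the non-terminals involved (from the grammar, by fixed-point iteration):
  FIRST(Y) = { '/', ε }

To compute FIRST(Y c), process the symbols left to right:
Symbol Y is a non-terminal. Add FIRST(Y) \ {ε} = { '/' }
Y is nullable (ε ∈ FIRST(Y)), continue to the next symbol.
Symbol c is a terminal. Add 'c' and stop.
FIRST(Y c) = { '/', 'c' }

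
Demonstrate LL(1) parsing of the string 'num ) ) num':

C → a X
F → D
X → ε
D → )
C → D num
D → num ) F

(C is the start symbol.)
LL(1) parsing maintains a stack (initially the start symbol over $) and the input. At each step: if the stack top is a terminal, match it against the current input token; if it is a non-terminal N, replace it with the RHS of M[N, lookahead] (the unique production whose predict set contains the lookahead).

Stack is shown with the top on the left.

Stack          Input          Action
------------------------------------
C $            num ) ) num $  output C → D num
D num $        num ) ) num $  output D → num ) F
num ) F num $  num ) ) num $  match 'num'
) F num $      ) ) num $      match ')'
F num $        ) num $        output F → D
D num $        ) num $        output D → )
) num $        ) num $        match ')'
num $          num $          match 'num'
$              $              accept

The string is accepted.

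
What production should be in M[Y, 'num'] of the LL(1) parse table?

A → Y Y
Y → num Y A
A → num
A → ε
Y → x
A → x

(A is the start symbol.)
Y → num Y A

To find M[Y, 'num'], we find productions for Y where 'num' is in the predict set (PREDICT(N → α) = (FIRST(α) \ {ε}) ∪ (FOLLOW(N) if α ⇒* ε)).

Y → num Y A: PREDICT = { 'num' }
  'num' is in predict set, so this production goes in M[Y, 'num']
Y → x: PREDICT = { 'x' }

M[Y, 'num'] = Y → num Y A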